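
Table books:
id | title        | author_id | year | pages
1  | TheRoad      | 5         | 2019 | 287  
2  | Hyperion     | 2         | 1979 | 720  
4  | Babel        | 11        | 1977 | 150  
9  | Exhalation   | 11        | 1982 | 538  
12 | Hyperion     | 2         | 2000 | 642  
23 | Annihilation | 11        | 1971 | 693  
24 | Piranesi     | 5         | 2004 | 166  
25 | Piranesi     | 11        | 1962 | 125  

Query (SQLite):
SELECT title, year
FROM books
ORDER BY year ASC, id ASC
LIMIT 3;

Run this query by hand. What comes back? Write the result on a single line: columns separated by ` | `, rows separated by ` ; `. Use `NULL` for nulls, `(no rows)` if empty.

Sort by year asc, tiebreak id asc: (1962, id=25), (1971, id=23), (1977, id=4), (1979, id=2), (1982, id=9), (2000, id=12) …. Take first 3.

Piranesi | 1962 ; Annihilation | 1971 ; Babel | 1977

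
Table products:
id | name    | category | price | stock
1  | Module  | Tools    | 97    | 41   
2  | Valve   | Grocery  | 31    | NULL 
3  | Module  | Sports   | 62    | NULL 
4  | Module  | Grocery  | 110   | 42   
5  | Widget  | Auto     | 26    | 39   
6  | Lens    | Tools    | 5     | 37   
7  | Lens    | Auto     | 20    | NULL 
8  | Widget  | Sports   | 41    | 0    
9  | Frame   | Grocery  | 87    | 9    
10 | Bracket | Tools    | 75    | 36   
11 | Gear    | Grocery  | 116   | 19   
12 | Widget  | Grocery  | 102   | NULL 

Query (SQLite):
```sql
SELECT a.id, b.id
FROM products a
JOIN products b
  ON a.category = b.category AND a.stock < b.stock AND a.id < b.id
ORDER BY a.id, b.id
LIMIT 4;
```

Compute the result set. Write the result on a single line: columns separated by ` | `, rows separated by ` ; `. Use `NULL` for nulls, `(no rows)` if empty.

Pairs (a,b) with same category, a.stock < b.stock, a.id < b.id.
category groups: Auto:{5,7} Grocery:{2,4,9,11,12} Sports:{3,8} Tools:{1,6,10}
Ordered by (a.id, b.id); first 4.

9 | 11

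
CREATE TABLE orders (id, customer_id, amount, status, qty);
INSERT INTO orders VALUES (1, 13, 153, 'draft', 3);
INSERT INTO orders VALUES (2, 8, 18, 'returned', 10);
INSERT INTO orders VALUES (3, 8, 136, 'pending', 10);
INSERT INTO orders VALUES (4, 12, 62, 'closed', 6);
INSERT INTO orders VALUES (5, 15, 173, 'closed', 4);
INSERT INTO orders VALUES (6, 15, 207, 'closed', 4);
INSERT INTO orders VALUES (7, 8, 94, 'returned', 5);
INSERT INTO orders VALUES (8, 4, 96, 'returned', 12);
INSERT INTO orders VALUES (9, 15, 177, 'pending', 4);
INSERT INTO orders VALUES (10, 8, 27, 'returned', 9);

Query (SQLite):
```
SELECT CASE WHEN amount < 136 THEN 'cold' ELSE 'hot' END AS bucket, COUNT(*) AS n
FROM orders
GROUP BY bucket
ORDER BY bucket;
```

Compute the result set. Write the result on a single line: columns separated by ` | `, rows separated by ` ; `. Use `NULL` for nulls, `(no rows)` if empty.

Bucket rows by amount < 136 → 'cold' else 'hot'; count each bucket.

cold | 5 ; hot | 5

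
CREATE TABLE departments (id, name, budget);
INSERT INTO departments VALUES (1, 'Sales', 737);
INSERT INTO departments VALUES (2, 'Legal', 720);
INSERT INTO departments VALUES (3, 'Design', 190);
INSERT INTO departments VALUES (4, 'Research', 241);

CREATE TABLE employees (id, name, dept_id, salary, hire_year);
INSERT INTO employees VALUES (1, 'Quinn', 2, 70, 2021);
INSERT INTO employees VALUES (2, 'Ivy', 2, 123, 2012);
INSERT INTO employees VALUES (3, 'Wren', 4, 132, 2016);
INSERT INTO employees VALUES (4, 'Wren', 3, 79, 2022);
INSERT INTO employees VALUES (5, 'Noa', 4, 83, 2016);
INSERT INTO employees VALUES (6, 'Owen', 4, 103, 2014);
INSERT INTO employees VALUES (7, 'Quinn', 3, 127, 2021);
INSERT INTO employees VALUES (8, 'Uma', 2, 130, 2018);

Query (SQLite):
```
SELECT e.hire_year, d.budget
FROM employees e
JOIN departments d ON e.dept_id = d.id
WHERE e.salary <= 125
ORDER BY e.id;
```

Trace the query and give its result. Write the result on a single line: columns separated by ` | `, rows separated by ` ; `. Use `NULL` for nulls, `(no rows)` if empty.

Each employees row matches the departments row where dept_id = departments.id.
Then keep rows with e.salary <= 125.

2021 | 720 ; 2012 | 720 ; 2022 | 190 ; 2016 | 241 ; 2014 | 241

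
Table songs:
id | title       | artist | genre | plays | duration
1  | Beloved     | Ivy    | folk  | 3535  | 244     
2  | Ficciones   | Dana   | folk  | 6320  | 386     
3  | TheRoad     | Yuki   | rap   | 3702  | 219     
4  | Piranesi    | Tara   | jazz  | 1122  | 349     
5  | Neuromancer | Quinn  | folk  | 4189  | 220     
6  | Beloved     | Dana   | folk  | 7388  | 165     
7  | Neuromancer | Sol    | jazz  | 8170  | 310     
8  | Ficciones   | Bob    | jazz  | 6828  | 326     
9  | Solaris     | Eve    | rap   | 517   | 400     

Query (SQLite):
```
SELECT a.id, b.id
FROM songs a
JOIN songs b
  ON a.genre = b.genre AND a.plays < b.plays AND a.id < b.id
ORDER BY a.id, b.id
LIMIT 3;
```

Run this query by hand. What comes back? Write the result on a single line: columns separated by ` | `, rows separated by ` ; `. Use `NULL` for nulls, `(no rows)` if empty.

1 | 2 ; 1 | 5 ; 1 | 6

Pairs (a,b) with same genre, a.plays < b.plays, a.id < b.id.
genre groups: folk:{1,2,5,6} jazz:{4,7,8} rap:{3,9}
Ordered by (a.id, b.id); first 3.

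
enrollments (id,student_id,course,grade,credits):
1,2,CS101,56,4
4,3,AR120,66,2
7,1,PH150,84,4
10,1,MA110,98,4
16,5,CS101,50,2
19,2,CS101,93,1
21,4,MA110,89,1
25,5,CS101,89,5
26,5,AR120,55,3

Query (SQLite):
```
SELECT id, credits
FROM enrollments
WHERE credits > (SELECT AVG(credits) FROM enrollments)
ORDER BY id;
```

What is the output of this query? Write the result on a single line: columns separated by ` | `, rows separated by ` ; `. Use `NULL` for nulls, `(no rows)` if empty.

1 | 4 ; 7 | 4 ; 10 | 4 ; 25 | 5 ; 26 | 3

Scalar subquery: AVG(credits) over all enrollments rows = 2.888889 (≈; comparison uses full precision).
Keep rows where credits > that value.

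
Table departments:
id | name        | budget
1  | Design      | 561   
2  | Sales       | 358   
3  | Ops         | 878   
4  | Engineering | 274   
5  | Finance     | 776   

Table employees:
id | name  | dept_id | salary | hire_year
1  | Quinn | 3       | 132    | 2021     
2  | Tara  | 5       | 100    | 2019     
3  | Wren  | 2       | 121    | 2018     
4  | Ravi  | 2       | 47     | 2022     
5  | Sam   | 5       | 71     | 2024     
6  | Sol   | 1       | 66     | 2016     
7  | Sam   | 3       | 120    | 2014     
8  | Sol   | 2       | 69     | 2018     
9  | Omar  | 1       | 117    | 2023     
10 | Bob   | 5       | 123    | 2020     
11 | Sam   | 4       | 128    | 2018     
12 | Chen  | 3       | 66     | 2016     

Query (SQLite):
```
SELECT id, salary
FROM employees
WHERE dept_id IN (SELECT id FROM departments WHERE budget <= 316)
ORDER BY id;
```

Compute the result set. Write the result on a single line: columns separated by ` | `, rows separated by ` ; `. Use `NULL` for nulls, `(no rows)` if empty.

11 | 128

Inner query: departments.id where budget <= 316.
Outer: keep employees rows whose dept_id is in that set.
Inner query → {4}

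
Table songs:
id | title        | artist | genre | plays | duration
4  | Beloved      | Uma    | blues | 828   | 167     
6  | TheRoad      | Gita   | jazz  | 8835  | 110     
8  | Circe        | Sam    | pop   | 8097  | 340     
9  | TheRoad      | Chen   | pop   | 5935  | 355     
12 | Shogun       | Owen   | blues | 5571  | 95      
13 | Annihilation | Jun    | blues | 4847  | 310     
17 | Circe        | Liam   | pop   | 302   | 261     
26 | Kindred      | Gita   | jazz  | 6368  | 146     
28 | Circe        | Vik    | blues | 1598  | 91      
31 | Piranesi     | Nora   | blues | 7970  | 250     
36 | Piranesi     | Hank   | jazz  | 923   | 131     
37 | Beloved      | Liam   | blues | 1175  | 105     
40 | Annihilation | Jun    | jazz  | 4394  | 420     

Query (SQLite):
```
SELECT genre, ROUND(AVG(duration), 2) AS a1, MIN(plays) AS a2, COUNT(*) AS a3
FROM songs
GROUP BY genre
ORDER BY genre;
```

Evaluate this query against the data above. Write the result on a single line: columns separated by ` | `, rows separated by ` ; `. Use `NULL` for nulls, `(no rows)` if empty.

Group songs by genre.
Per group compute: ROUND(AVG(duration), 2), MIN(plays), COUNT(*).
  blues: ids {4, 12, 13, 28, 31, 37} → ROUND(AVG(duration), 2)=169.67, MIN(plays)=828, COUNT(*)=6
  jazz: ids {6, 26, 36, 40} → ROUND(AVG(duration), 2)=201.75, MIN(plays)=923, COUNT(*)=4
  pop: ids {8, 9, 17} → ROUND(AVG(duration), 2)=318.67, MIN(plays)=302, COUNT(*)=3

blues | 169.67 | 828 | 6 ; jazz | 201.75 | 923 | 4 ; pop | 318.67 | 302 | 3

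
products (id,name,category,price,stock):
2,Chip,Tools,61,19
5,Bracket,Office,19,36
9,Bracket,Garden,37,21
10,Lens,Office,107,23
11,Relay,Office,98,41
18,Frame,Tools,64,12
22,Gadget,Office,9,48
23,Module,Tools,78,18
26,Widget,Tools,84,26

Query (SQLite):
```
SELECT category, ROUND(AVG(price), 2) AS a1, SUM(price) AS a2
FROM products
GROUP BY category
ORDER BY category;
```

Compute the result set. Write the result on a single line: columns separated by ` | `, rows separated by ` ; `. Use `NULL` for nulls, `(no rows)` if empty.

Garden | 37 | 37 ; Office | 58.25 | 233 ; Tools | 71.75 | 287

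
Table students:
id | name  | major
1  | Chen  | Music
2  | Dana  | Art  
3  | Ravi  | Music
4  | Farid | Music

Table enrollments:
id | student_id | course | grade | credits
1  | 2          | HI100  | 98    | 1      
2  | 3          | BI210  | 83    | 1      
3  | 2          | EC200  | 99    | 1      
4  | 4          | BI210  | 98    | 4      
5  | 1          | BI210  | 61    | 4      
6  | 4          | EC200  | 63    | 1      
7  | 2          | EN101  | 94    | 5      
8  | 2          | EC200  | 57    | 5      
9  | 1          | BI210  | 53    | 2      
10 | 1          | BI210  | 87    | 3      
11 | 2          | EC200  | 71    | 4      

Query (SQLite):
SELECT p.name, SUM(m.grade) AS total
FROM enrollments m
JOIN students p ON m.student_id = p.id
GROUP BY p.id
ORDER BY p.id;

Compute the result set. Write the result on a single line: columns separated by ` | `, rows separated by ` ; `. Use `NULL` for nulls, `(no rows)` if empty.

Chen | 201 ; Dana | 419 ; Ravi | 83 ; Farid | 161

Join each enrollments row to its students via student_id.
Group joined rows by students.id; compute SUM(m.grade) per group.
  1: ids {5, 9, 10} → SUM(m.grade)=201
  2: ids {1, 3, 7, 8, 11} → SUM(m.grade)=419
  3: ids {2} → SUM(m.grade)=83
  4: ids {4, 6} → SUM(m.grade)=161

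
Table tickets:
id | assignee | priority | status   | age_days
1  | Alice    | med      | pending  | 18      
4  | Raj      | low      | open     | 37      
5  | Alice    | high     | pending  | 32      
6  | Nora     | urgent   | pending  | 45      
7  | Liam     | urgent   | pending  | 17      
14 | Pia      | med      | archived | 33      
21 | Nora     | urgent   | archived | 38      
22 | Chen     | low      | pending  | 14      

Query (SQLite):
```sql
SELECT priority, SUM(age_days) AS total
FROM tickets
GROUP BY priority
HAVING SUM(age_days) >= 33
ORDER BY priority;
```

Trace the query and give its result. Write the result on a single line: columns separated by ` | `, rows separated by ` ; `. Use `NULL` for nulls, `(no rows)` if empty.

Partition tickets by priority; compute SUM(age_days) within each group.
HAVING: keep groups where SUM(age_days) >= 33.
  high: ids {5} → SUM(age_days)=32
  low: ids {4, 22} → SUM(age_days)=51
  med: ids {1, 14} → SUM(age_days)=51
  urgent: ids {6, 7, 21} → SUM(age_days)=100

low | 51 ; med | 51 ; urgent | 100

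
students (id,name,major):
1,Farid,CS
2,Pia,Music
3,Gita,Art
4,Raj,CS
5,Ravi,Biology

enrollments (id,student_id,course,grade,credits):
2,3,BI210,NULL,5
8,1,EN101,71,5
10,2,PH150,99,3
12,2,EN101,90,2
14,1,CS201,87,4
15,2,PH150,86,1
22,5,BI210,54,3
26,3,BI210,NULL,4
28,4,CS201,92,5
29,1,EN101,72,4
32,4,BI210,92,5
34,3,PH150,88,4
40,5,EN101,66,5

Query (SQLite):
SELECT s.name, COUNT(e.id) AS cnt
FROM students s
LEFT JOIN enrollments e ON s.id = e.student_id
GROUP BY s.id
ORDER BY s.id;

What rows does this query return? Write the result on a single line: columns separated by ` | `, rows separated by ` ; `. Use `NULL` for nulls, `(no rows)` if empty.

Farid | 3 ; Pia | 3 ; Gita | 3 ; Raj | 2 ; Ravi | 2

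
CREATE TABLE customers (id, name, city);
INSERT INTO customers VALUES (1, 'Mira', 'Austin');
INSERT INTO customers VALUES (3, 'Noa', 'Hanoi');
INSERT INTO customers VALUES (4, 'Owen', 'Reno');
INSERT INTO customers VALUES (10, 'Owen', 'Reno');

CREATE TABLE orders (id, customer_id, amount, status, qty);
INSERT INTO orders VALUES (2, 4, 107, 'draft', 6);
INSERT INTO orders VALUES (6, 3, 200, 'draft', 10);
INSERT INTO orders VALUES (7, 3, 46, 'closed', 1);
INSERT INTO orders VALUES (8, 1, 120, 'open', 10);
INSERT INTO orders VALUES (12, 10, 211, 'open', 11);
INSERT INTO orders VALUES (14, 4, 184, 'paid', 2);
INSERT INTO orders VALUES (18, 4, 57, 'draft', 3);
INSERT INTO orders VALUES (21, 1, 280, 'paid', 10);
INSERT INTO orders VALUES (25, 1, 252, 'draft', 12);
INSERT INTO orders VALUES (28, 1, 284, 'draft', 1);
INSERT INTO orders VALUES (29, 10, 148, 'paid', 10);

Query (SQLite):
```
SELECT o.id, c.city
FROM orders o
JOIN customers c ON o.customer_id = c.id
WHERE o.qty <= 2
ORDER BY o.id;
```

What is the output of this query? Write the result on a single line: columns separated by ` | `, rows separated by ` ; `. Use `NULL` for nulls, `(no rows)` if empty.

Each orders row matches the customers row where customer_id = customers.id.
Then keep rows with o.qty <= 2.

7 | Hanoi ; 14 | Reno ; 28 | Austin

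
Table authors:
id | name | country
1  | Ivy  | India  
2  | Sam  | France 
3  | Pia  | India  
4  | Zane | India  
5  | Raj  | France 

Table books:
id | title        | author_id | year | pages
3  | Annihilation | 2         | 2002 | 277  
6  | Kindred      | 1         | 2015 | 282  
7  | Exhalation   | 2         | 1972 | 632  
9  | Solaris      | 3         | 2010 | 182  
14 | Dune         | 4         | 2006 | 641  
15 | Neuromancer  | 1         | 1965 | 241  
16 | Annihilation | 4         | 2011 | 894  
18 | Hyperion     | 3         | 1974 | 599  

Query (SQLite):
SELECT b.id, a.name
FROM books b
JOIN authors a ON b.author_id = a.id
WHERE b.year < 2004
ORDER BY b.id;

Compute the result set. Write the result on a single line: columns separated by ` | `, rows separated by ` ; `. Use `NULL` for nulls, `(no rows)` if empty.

Each books row matches the authors row where author_id = authors.id.
Then keep rows with b.year < 2004.

3 | Sam ; 7 | Sam ; 15 | Ivy ; 18 | Pia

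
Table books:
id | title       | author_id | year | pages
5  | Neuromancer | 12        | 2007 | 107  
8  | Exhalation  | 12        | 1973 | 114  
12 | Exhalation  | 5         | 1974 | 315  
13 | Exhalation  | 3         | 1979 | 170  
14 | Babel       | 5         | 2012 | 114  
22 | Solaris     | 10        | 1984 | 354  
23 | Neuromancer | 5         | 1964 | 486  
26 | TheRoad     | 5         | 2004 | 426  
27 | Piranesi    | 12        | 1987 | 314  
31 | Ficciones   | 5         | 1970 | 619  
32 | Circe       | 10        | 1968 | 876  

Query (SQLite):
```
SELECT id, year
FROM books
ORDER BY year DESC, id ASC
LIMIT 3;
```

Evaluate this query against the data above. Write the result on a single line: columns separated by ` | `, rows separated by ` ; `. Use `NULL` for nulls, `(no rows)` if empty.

14 | 2012 ; 5 | 2007 ; 26 | 2004

Sort by year desc, tiebreak id asc: (2012, id=14), (2007, id=5), (2004, id=26), (1987, id=27), (1984, id=22), (1979, id=13) …. Take first 3.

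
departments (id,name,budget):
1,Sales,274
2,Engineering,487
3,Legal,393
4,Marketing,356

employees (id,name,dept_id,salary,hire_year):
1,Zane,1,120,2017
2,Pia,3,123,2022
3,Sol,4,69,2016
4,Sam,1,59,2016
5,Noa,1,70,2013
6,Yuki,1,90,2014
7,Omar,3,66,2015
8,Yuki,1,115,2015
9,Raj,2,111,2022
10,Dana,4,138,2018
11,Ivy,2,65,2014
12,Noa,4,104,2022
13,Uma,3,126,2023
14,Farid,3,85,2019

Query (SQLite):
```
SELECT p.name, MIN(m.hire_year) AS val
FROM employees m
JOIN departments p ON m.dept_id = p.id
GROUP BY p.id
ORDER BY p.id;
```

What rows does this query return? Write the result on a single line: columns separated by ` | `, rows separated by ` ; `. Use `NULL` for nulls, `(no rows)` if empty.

Sales | 2013 ; Engineering | 2014 ; Legal | 2015 ; Marketing | 2016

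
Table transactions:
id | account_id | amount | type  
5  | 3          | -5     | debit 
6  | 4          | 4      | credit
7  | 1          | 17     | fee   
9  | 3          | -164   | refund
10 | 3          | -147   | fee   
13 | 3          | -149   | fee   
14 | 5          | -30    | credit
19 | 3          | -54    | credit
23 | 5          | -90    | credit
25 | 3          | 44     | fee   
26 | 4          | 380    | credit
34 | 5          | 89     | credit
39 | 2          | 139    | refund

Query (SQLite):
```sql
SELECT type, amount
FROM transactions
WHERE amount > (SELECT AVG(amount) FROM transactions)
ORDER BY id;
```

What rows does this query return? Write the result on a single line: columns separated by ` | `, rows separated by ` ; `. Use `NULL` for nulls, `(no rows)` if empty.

Scalar subquery: AVG(amount) over all transactions rows = 2.615385 (≈; comparison uses full precision).
Keep rows where amount > that value.

credit | 4 ; fee | 17 ; fee | 44 ; credit | 380 ; credit | 89 ; refund | 139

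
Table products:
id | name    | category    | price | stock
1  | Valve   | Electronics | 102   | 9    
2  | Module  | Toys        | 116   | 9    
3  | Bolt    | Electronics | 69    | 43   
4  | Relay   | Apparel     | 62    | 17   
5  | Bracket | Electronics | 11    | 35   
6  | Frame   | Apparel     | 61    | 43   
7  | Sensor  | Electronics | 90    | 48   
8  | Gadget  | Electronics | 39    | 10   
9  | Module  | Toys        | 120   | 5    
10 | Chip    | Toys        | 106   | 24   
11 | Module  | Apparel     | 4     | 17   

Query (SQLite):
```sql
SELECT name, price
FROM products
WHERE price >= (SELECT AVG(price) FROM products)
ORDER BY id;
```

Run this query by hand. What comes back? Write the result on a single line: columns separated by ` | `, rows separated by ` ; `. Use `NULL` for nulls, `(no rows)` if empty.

Valve | 102 ; Module | 116 ; Sensor | 90 ; Module | 120 ; Chip | 106

Scalar subquery: AVG(price) over all products rows = 70.909091 (≈; comparison uses full precision).
Keep rows where price >= that value.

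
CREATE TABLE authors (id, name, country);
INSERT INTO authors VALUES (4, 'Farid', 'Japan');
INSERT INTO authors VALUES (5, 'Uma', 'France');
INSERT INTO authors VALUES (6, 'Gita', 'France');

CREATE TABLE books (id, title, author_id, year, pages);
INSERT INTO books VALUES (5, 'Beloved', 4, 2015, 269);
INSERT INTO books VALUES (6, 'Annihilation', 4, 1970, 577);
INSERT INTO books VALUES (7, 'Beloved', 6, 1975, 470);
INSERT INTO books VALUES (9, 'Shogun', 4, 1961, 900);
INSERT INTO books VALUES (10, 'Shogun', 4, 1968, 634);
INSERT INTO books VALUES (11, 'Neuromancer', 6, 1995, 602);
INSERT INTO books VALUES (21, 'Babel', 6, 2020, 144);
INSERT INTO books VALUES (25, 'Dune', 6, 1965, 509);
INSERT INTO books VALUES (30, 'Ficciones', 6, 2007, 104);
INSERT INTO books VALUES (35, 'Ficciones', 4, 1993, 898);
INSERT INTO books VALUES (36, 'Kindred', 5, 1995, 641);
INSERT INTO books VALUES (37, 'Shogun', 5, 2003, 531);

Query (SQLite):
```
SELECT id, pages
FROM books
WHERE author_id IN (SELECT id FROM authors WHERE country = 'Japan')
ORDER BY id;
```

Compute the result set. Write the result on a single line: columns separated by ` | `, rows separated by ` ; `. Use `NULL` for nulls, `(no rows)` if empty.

Inner query: authors.id where country = 'Japan'.
Outer: keep books rows whose author_id is in that set.
Inner query → {4}

5 | 269 ; 6 | 577 ; 9 | 900 ; 10 | 634 ; 35 | 898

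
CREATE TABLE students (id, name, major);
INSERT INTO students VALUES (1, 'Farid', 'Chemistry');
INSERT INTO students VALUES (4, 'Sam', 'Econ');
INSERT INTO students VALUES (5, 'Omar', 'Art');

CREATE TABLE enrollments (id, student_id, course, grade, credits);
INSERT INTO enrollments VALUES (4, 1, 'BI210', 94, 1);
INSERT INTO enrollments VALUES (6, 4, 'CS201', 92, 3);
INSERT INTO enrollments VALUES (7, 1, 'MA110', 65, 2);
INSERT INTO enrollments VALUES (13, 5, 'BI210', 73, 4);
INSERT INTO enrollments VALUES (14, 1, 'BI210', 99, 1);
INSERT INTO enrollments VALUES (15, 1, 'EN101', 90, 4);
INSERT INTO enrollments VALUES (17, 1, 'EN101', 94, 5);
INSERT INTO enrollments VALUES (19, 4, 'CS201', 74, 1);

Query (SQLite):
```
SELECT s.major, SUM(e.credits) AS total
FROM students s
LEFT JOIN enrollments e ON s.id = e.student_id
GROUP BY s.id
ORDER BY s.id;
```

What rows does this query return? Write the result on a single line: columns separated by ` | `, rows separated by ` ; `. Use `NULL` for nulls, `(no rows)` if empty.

LEFT JOIN keeps every students row; unmatched ones get NULL for enrollments columns.
Group by students.id and compute SUM(e.credits). SUM over an all-NULL group is NULL.
  1: ids {4, 7, 14, 15, 17} → SUM(e.credits)=13
  4: ids {6, 19} → SUM(e.credits)=4
  5: ids {13} → SUM(e.credits)=4

Chemistry | 13 ; Econ | 4 ; Art | 4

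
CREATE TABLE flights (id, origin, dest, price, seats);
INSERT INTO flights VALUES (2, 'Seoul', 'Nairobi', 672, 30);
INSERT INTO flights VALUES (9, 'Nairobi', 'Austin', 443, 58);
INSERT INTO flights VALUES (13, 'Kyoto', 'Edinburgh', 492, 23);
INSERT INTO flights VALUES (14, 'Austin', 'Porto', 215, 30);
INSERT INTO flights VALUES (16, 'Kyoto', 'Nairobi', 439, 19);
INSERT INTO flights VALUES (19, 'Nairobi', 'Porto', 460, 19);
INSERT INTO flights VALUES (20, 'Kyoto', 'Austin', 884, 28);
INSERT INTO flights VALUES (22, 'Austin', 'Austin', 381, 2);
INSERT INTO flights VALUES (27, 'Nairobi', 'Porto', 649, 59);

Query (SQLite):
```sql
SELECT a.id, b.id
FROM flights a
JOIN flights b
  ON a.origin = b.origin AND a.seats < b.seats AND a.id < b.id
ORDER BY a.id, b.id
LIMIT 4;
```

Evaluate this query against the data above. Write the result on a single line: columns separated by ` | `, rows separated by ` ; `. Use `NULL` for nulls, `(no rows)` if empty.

9 | 27 ; 13 | 20 ; 16 | 20 ; 19 | 27

Pairs (a,b) with same origin, a.seats < b.seats, a.id < b.id.
origin groups: Austin:{14,22} Kyoto:{13,16,20} Nairobi:{9,19,27} Seoul:{2}
Ordered by (a.id, b.id); first 4.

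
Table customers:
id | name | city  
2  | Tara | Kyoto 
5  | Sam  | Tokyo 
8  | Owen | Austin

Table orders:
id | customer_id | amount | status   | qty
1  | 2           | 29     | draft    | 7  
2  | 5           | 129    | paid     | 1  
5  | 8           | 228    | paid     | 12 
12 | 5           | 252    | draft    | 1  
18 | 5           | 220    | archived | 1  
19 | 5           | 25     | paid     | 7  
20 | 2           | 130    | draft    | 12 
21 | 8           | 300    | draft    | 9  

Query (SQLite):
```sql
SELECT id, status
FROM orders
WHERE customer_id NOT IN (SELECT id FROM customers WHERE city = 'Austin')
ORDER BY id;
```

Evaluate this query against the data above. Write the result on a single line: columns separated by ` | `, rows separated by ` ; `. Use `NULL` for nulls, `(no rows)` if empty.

Inner query: customers.id where city = 'Austin'.
Outer: keep orders rows whose customer_id is not in that set.
Inner query → {8}

1 | draft ; 2 | paid ; 12 | draft ; 18 | archived ; 19 | paid ; 20 | draft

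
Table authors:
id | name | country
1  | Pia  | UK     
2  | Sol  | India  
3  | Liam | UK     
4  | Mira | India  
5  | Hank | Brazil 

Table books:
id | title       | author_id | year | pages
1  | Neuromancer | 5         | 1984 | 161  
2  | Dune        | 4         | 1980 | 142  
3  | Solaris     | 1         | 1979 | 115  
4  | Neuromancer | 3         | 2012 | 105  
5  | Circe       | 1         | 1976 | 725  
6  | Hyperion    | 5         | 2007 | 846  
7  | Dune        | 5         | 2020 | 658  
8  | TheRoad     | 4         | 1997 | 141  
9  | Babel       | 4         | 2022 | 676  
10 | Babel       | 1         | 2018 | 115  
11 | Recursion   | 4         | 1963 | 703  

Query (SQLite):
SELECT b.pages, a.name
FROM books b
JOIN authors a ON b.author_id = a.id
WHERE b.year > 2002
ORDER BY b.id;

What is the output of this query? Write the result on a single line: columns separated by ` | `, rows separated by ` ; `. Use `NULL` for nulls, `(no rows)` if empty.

Each books row matches the authors row where author_id = authors.id.
Then keep rows with b.year > 2002.

105 | Liam ; 846 | Hank ; 658 | Hank ; 676 | Mira ; 115 | Pia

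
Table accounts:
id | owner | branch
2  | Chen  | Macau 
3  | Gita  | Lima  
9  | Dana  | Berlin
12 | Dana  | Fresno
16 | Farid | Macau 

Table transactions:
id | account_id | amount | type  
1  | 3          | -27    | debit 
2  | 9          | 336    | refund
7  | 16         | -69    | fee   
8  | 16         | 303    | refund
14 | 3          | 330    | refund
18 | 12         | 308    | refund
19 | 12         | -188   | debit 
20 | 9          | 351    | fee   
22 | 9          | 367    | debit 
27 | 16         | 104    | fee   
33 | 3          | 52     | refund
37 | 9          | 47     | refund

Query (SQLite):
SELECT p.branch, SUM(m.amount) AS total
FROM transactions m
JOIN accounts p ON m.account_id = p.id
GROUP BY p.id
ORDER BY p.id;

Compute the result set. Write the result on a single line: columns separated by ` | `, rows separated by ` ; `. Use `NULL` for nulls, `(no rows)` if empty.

Lima | 355 ; Berlin | 1101 ; Fresno | 120 ; Macau | 338

Join each transactions row to its accounts via account_id.
Group joined rows by accounts.id; compute SUM(m.amount) per group.
  3: ids {1, 14, 33} → SUM(m.amount)=355
  9: ids {2, 20, 22, 37} → SUM(m.amount)=1101
  12: ids {18, 19} → SUM(m.amount)=120
  16: ids {7, 8, 27} → SUM(m.amount)=338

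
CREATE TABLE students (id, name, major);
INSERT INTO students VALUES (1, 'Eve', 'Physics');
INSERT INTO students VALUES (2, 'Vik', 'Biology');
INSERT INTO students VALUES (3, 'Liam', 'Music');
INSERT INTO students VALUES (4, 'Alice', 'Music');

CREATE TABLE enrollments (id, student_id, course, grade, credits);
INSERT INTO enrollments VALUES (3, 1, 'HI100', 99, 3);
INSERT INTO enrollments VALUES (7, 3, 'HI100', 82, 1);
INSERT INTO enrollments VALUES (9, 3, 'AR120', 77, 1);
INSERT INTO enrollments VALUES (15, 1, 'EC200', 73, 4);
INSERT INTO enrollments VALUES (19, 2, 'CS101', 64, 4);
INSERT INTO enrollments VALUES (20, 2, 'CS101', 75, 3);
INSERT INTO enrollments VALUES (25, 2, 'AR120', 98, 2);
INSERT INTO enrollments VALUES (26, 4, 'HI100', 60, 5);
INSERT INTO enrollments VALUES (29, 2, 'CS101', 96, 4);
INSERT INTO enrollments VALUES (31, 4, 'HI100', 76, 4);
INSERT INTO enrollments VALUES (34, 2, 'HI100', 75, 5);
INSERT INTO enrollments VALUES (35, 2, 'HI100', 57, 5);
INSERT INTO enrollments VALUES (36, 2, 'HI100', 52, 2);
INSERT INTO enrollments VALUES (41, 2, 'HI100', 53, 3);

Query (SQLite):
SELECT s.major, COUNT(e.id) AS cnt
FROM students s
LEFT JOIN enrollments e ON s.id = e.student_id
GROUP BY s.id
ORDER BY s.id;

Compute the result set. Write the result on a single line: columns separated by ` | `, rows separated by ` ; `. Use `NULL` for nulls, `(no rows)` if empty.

LEFT JOIN keeps every students row; unmatched ones get NULL for enrollments columns.
Group by students.id and compute COUNT(e.id). COUNT(col) of an all-NULL group is 0.
  1: ids {3, 15} → COUNT(e.id)=2
  2: ids {19, 20, 25, 29, 34, 35, 36, 41} → COUNT(e.id)=8
  3: ids {7, 9} → COUNT(e.id)=2
  4: ids {26, 31} → COUNT(e.id)=2

Physics | 2 ; Biology | 8 ; Music | 2 ; Music | 2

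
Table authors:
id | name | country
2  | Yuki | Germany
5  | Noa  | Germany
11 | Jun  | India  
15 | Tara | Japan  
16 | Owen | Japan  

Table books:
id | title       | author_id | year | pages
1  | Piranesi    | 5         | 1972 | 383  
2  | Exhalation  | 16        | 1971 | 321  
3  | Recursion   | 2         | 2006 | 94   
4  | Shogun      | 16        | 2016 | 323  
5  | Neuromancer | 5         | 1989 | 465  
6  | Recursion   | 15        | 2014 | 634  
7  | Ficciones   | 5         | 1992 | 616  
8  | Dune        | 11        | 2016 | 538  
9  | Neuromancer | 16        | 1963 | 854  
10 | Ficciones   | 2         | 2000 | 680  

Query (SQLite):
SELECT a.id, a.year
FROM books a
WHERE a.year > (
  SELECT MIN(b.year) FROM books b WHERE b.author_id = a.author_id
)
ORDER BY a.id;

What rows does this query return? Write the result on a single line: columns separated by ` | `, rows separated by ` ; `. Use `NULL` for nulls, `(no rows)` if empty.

2 | 1971 ; 3 | 2006 ; 4 | 2016 ; 5 | 1989 ; 7 | 1992

For each books row a, compute MIN(year) over rows sharing a.author_id.
Keep row a if a.year > that per-group MIN.
  author_id=2: MIN(year) = 2000
  author_id=5: MIN(year) = 1972
  author_id=11: MIN(year) = 2016
  author_id=15: MIN(year) = 2014
  author_id=16: MIN(year) = 1963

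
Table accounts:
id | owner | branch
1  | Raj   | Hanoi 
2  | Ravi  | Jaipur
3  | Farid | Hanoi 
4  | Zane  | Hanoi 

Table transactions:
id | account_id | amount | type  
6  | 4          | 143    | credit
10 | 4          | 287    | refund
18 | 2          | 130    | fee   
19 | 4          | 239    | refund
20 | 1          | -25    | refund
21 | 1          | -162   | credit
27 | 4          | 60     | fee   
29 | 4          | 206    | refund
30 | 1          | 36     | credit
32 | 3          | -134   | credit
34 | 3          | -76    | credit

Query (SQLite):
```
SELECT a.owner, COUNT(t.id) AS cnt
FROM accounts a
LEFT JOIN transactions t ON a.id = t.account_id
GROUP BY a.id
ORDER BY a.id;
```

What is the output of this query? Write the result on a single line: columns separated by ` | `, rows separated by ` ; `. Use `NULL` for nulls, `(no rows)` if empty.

LEFT JOIN keeps every accounts row; unmatched ones get NULL for transactions columns.
Group by accounts.id and compute COUNT(t.id). COUNT(col) of an all-NULL group is 0.
  1: ids {20, 21, 30} → COUNT(t.id)=3
  2: ids {18} → COUNT(t.id)=1
  3: ids {32, 34} → COUNT(t.id)=2
  4: ids {6, 10, 19, 27, 29} → COUNT(t.id)=5

Raj | 3 ; Ravi | 1 ; Farid | 2 ; Zane | 5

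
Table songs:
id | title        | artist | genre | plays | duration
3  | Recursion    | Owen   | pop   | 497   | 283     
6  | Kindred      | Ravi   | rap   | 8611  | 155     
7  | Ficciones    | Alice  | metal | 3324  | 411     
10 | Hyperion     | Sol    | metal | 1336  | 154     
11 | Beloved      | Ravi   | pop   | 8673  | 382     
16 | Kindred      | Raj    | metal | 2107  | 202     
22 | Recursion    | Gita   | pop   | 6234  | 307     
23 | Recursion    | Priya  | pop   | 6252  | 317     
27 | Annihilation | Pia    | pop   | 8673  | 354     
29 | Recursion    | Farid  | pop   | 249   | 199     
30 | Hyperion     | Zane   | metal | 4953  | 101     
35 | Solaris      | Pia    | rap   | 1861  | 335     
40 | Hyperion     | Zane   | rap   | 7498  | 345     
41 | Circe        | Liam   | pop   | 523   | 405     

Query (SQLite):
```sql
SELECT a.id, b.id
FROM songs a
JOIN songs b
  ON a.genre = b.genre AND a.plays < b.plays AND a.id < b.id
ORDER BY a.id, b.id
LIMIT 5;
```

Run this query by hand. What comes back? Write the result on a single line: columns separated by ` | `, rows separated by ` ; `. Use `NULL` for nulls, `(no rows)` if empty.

Pairs (a,b) with same genre, a.plays < b.plays, a.id < b.id.
genre groups: metal:{7,10,16,30} pop:{3,11,22,23,27,29,41} rap:{6,35,40}
Ordered by (a.id, b.id); first 5.

3 | 11 ; 3 | 22 ; 3 | 23 ; 3 | 27 ; 3 | 41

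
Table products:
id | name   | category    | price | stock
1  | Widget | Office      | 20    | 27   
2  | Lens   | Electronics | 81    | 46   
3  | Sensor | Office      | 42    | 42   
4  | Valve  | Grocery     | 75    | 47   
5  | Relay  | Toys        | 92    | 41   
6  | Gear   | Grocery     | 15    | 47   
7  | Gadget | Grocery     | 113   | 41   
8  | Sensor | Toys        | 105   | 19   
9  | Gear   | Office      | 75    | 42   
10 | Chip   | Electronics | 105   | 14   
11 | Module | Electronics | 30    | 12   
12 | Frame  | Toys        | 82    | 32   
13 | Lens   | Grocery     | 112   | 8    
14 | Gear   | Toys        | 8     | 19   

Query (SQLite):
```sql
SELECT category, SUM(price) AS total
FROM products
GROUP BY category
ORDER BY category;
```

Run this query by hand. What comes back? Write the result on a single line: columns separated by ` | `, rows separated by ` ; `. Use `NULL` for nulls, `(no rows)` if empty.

Electronics | 216 ; Grocery | 315 ; Office | 137 ; Toys | 287

Partition products by category; compute SUM(price) within each group.
  Electronics: ids {2, 10, 11} → SUM(price)=216
  Grocery: ids {4, 6, 7, 13} → SUM(price)=315
  Office: ids {1, 3, 9} → SUM(price)=137
  Toys: ids {5, 8, 12, 14} → SUM(price)=287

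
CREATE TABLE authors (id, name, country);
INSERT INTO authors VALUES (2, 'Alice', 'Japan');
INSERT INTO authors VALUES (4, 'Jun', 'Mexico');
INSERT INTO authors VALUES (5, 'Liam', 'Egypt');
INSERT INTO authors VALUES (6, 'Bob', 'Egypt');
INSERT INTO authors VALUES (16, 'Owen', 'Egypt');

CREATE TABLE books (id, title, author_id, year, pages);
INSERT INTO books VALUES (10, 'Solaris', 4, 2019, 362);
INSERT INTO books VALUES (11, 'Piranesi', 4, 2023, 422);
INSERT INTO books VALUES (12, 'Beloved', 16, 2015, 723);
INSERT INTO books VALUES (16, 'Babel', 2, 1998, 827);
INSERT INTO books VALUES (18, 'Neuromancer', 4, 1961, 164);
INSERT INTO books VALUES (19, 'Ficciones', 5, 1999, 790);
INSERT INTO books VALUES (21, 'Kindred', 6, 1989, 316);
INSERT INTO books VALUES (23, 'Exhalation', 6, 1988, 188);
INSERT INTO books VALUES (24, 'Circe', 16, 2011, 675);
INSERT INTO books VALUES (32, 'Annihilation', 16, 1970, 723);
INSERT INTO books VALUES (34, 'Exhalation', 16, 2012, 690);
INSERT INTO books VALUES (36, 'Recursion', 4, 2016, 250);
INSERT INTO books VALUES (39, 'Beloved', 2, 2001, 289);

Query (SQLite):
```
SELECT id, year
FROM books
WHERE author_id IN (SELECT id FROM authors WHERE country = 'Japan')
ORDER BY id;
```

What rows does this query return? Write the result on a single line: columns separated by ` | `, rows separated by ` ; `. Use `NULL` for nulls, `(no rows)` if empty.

16 | 1998 ; 39 | 2001

Inner query: authors.id where country = 'Japan'.
Outer: keep books rows whose author_id is in that set.
Inner query → {2}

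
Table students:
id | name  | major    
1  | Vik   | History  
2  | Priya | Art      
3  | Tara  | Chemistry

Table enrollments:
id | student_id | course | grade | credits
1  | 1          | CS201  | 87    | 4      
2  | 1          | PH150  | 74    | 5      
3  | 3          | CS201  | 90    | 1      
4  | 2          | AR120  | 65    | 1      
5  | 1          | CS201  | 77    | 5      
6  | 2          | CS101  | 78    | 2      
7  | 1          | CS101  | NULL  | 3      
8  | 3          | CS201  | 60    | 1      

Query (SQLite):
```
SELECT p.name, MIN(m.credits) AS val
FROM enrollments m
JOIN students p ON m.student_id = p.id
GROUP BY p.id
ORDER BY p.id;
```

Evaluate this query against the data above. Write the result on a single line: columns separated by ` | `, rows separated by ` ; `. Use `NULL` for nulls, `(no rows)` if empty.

Vik | 3 ; Priya | 1 ; Tara | 1

Join each enrollments row to its students via student_id.
Group joined rows by students.id; compute MIN(m.credits) per group.
  1: ids {1, 2, 5, 7} → MIN(m.credits)=3
  2: ids {4, 6} → MIN(m.credits)=1
  3: ids {3, 8} → MIN(m.credits)=1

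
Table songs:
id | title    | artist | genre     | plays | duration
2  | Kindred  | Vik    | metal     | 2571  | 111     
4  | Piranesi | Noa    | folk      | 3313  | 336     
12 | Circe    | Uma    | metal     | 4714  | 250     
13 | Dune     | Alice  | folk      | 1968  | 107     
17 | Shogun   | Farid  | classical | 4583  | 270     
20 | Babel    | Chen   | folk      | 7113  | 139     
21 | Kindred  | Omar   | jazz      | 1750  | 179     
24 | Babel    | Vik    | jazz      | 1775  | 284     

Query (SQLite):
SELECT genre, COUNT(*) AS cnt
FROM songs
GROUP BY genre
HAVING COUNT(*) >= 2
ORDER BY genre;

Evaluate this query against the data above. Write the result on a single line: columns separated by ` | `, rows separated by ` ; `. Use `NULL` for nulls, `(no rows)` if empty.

folk | 3 ; jazz | 2 ; metal | 2

Partition songs by genre; compute COUNT(*) within each group.
HAVING: keep groups with count ≥ 2.
  classical: ids {17} → COUNT(*)=1
  folk: ids {4, 13, 20} → COUNT(*)=3
  jazz: ids {21, 24} → COUNT(*)=2
  metal: ids {2, 12} → COUNT(*)=2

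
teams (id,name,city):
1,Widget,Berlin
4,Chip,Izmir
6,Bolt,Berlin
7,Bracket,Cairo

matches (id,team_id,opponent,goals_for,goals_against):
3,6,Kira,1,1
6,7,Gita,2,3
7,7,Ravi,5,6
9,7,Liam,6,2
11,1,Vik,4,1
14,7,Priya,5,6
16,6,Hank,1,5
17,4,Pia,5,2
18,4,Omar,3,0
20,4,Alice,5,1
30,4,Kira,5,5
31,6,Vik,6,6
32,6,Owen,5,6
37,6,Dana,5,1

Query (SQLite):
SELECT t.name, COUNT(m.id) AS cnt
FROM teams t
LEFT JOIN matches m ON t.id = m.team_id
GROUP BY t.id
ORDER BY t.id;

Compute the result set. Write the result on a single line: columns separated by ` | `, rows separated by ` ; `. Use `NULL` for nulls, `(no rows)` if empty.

Widget | 1 ; Chip | 4 ; Bolt | 5 ; Bracket | 4

LEFT JOIN keeps every teams row; unmatched ones get NULL for matches columns.
Group by teams.id and compute COUNT(m.id). COUNT(col) of an all-NULL group is 0.
  1: ids {11} → COUNT(m.id)=1
  4: ids {17, 18, 20, 30} → COUNT(m.id)=4
  6: ids {3, 16, 31, 32, 37} → COUNT(m.id)=5
  7: ids {6, 7, 9, 14} → COUNT(m.id)=4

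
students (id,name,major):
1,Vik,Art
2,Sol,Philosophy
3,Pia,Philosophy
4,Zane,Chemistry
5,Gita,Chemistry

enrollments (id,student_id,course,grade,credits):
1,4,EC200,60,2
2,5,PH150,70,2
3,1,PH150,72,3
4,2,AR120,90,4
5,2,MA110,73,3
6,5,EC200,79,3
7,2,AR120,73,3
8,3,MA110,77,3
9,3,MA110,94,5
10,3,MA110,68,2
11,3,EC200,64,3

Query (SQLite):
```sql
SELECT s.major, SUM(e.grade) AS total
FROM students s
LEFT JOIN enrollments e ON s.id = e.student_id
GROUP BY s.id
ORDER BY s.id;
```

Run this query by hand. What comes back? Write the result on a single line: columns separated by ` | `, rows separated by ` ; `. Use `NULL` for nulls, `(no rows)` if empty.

LEFT JOIN keeps every students row; unmatched ones get NULL for enrollments columns.
Group by students.id and compute SUM(e.grade). SUM over an all-NULL group is NULL.
  1: ids {3} → SUM(e.grade)=72
  2: ids {4, 5, 7} → SUM(e.grade)=236
  3: ids {8, 9, 10, 11} → SUM(e.grade)=303
  4: ids {1} → SUM(e.grade)=60
  5: ids {2, 6} → SUM(e.grade)=149

Art | 72 ; Philosophy | 236 ; Philosophy | 303 ; Chemistry | 60 ; Chemistry | 149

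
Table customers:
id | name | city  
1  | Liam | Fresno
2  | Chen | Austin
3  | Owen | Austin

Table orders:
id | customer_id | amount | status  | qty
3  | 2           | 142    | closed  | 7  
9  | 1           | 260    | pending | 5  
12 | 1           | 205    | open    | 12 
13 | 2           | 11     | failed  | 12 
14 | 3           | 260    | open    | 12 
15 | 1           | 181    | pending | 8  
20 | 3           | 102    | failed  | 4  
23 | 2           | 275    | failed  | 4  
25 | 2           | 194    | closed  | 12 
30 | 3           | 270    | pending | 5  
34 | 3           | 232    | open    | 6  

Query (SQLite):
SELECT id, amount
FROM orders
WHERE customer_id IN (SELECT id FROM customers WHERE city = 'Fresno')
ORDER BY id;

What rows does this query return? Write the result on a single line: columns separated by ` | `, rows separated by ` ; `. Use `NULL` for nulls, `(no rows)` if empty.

9 | 260 ; 12 | 205 ; 15 | 181

Inner query: customers.id where city = 'Fresno'.
Outer: keep orders rows whose customer_id is in that set.
Inner query → {1}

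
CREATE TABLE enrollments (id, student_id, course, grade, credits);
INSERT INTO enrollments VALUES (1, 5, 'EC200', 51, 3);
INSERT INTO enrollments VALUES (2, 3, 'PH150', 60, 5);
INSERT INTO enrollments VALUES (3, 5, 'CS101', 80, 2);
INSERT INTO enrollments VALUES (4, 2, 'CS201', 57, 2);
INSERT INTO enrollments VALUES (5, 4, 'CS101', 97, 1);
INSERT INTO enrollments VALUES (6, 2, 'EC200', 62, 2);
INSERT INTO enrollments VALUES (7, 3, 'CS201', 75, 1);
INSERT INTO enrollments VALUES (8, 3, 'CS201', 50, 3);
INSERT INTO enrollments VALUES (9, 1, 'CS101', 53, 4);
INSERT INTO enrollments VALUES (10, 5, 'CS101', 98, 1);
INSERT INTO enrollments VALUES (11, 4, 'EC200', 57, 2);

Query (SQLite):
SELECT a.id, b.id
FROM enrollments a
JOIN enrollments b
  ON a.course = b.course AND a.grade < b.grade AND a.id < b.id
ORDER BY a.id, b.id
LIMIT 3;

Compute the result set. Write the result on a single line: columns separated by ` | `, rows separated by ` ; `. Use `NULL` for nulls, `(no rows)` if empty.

Pairs (a,b) with same course, a.grade < b.grade, a.id < b.id.
course groups: CS101:{3,5,9,10} CS201:{4,7,8} EC200:{1,6,11} PH150:{2}
Ordered by (a.id, b.id); first 3.

1 | 6 ; 1 | 11 ; 3 | 5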